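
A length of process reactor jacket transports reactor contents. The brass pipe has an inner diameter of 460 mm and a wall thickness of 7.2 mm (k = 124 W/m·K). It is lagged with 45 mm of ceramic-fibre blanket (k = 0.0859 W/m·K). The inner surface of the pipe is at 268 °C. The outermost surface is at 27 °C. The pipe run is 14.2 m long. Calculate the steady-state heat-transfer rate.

Per-layer cylindrical resistances, series-summed:
R_brass pipe wall = ln(237.2/230)/(2π×124×14.2) = 2.786×10^-6 K/W
R_ceramic-fibre blanket = ln(282.2/237.2)/(2π×0.0859×14.2) = 0.02267 K/W
R_total = 0.02267 K/W
Q = ΔT/R_total = 241/0.02267

Q ≈ 10600 W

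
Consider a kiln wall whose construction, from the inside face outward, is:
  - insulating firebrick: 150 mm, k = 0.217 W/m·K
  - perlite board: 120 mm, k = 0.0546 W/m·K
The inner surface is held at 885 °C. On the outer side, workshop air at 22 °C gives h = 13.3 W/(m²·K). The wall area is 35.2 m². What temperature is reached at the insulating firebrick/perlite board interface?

T ≈ 684 °C

Using the resistance-network approach (series):
R_insulating firebrick = L/(kA) = 0.15/(0.217×35.2) = 0.01964 K/W
R_perlite board = L/(kA) = 0.12/(0.0546×35.2) = 0.06244 K/W
R_outer film = 1/(h_o·A) = 1/(13.3×35.2) = 0.002136 K/W
R_total = 0.08421 K/W;  Q = ΔT/R_total = 863/0.08421 = 10250 W
T_interface = T_inner − Q·ΣR(inner→interface) = 885 − 10200×0.01964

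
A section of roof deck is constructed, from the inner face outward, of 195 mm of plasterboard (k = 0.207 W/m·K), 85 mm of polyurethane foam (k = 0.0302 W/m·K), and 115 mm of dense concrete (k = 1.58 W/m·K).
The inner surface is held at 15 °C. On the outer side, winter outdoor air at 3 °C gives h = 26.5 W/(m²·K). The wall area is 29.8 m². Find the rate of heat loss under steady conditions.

Q ≈ 92.5 W

Model the wall as resistances in series:
R_plasterboard = L/(kA) = 0.195/(0.207×29.8) = 0.03161 K/W
R_polyurethane foam = L/(kA) = 0.085/(0.0302×29.8) = 0.09445 K/W
R_dense concrete = L/(kA) = 0.115/(1.58×29.8) = 0.002442 K/W
R_outer film = 1/(h_o·A) = 1/(26.5×29.8) = 0.001266 K/W
R_total = 0.1298 K/W
Q = ΔT / R_total = 12 / 0.1298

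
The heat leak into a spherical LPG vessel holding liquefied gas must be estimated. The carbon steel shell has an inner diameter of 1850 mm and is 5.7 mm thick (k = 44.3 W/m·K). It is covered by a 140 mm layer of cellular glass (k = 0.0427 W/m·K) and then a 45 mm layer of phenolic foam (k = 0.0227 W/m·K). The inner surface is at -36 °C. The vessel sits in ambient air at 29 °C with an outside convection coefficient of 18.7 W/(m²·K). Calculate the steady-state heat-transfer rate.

Q ≈ 164 W

Spherical conduction: R = (1/r_in − 1/r_out)/(4πk) per layer; series-sum.
R_carbon steel shell = (1/0.925 − 1/0.9307)/(4π×44.3) = 1.189×10^-5 K/W
R_cellular glass = (1/0.9307 − 1/1.0707)/(4π×0.0427) = 0.2618 K/W
R_phenolic foam = (1/1.0707 − 1/1.1157)/(4π×0.0227) = 0.1321 K/W
R_outer film = 1/(h·4πr_o²) = 1/(18.7×4π×1.1157²) = 0.003419 K/W
R_total = 0.3973 K/W
Q = ΔT/R_total = 65/0.3973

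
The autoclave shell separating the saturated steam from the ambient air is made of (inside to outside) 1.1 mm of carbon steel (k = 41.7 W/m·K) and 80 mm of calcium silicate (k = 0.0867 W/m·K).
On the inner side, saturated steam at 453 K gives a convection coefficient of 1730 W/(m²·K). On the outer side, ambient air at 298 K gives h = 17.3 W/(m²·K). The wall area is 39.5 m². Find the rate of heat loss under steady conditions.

Thermal resistances in series:
R_inner film = 1/(h_i·A) = 1/(1730×39.5) = 1.463×10^-5 K/W
R_carbon steel = L/(kA) = 0.0011/(41.7×39.5) = 6.678×10^-7 K/W
R_calcium silicate = L/(kA) = 0.08/(0.0867×39.5) = 0.02336 K/W
R_outer film = 1/(h_o·A) = 1/(17.3×39.5) = 0.001463 K/W
R_total = 0.02484 K/W
Q = ΔT / R_total = 155 / 0.02484

Q ≈ 6240 W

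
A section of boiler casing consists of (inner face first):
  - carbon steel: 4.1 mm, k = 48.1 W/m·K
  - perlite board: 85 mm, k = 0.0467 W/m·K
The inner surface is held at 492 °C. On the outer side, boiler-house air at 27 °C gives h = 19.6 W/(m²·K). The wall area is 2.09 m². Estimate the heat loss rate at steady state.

Q ≈ 519 W

Thermal resistances in series:
R_carbon steel = L/(kA) = 0.0041/(48.1×2.09) = 4.078×10^-5 K/W
R_perlite board = L/(kA) = 0.085/(0.0467×2.09) = 0.8709 K/W
R_outer film = 1/(h_o·A) = 1/(19.6×2.09) = 0.02441 K/W
R_total = 0.8953 K/W
Q = ΔT / R_total = 465 / 0.8953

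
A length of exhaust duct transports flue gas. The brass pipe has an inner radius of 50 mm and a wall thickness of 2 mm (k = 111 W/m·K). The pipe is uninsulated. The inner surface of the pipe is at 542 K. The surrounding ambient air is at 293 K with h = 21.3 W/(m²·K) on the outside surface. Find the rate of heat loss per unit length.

q′ ≈ 1730 W/m

Radial resistances (cylindrical: R_cond = ln(r_o/r_i)/(2πkL), R_conv = 1/(h·2πrL)):
R_brass pipe wall = ln(52/50)/(2π×111×1) = 5.624×10^-5 K/W
R_outer film = 1/(h_o·2πr_oL) = 1/(21.3×2π×0.052×1) = 0.1437 K/W
R_total = 0.1437 K/W
Q = ΔT/R_total = 249/0.1437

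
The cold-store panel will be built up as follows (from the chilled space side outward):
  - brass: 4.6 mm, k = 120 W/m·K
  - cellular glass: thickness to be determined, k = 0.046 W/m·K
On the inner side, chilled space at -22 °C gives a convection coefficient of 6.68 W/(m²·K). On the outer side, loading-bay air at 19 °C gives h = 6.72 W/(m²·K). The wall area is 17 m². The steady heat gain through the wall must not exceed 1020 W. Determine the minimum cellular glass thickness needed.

L ≈ 17.7 mm

Series thermal resistances:
R_inner film = 1/(h_i·A) = 1/(6.68×17) = 0.008806 K/W
R_brass = L/(kA) = 0.0046/(120×17) = 2.255×10^-6 K/W
R_outer film = 1/(h_o·A) = 1/(6.72×17) = 0.008754 K/W
Sum of the known resistances R_other = 0.01756 K/W
Required total resistance R_tot = ΔT/Q_allow = 41/1020 = 0.0402 K/W
R_cellular glass = R_tot − R_other = 0.02263 K/W
L = R·k·A = 0.02263×0.046×17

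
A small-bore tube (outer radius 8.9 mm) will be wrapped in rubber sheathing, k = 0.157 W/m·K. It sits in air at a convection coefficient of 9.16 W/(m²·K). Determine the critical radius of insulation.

For a cylinder r_cr = k/h = 0.157/9.16
r_cr = 17.1 mm; since the bare radius (8.9 mm) is below r_cr, adding a thin layer of insulation will *increase* heat loss.

r_cr ≈ 17.1 mm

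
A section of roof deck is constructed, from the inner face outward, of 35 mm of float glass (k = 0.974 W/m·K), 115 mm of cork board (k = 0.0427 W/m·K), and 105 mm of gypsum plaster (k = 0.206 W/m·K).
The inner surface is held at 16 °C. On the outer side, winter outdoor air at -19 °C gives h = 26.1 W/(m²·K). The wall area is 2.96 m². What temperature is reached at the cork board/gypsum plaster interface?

Thermal resistances in series:
R_float glass = L/(kA) = 0.035/(0.974×2.96) = 0.01214 K/W
R_cork board = L/(kA) = 0.115/(0.0427×2.96) = 0.9099 K/W
R_gypsum plaster = L/(kA) = 0.105/(0.206×2.96) = 0.1722 K/W
R_outer film = 1/(h_o·A) = 1/(26.1×2.96) = 0.01294 K/W
R_total = 1.107 K/W;  Q = ΔT/R_total = 35/1.107 = 31.61 W
T_interface = T_inner − Q·ΣR(inner→interface) = 16 − 31.6×0.922

T ≈ -13.1 °C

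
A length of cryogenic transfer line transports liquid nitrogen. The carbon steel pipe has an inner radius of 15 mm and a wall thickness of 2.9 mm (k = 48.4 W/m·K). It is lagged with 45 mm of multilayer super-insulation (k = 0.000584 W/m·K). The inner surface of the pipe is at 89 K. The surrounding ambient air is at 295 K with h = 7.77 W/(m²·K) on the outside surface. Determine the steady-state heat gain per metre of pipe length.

q′ ≈ 0.601 W/m

Radial resistances (cylindrical: R_cond = ln(r_o/r_i)/(2πkL), R_conv = 1/(h·2πrL)):
R_carbon steel pipe wall = ln(17.9/15)/(2π×48.4×1) = 5.812×10^-4 K/W
R_multilayer super-insulation = ln(62.9/17.9)/(2π×0.000584×1) = 342.5 K/W
R_outer film = 1/(h_o·2πr_oL) = 1/(7.77×2π×0.0629×1) = 0.3256 K/W
R_total = 342.8 K/W
Q = ΔT/R_total = 206/342.8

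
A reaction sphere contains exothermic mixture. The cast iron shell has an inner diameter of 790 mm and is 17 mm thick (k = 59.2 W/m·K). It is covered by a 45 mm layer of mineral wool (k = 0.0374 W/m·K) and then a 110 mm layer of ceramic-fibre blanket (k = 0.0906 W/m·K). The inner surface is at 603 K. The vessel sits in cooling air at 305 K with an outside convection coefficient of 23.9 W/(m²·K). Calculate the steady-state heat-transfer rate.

Q ≈ 334 W

Spherical conduction: R = (1/r_in − 1/r_out)/(4πk) per layer; series-sum.
R_cast iron shell = (1/0.395 − 1/0.412)/(4π×59.2) = 1.404×10^-4 K/W
R_mineral wool = (1/0.412 − 1/0.457)/(4π×0.0374) = 0.5085 K/W
R_ceramic-fibre blanket = (1/0.457 − 1/0.567)/(4π×0.0906) = 0.3729 K/W
R_outer film = 1/(h·4πr_o²) = 1/(23.9×4π×0.567²) = 0.01036 K/W
R_total = 0.8919 K/W
Q = ΔT/R_total = 298/0.8919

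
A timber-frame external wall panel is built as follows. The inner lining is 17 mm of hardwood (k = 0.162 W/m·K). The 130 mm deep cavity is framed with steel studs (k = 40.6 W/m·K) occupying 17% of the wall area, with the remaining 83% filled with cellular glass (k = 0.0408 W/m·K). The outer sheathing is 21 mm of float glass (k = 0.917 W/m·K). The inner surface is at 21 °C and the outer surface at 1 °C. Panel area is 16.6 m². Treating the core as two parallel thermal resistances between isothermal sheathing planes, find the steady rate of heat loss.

Q ≈ 2260 W

Sheathing layers in series; stud and cavity paths in parallel between them.
R_inner = 0.017/(0.162×16.6) = 0.006322 K/W
R_stud  = 0.13/(40.6×0.17×16.6) = 0.001135 K/W
R_cav   = 0.13/(0.0408×0.83×16.6) = 0.2313 K/W
1/R_core = 1/R_stud + 1/R_cav → R_core = 0.001129 K/W
R_outer = 0.021/(0.917×16.6) = 0.00138 K/W
R_total = 0.00883 K/W
Q = ΔT/R_total = 20/0.00883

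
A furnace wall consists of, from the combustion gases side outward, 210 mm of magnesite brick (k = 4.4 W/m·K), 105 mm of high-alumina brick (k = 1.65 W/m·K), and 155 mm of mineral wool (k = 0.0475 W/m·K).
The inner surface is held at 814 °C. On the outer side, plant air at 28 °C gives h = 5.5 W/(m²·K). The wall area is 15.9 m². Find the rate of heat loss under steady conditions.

Treating each layer as a thermal resistance in series:
R_magnesite brick = L/(kA) = 0.21/(4.4×15.9) = 0.003002 K/W
R_high-alumina brick = L/(kA) = 0.105/(1.65×15.9) = 0.004002 K/W
R_mineral wool = L/(kA) = 0.155/(0.0475×15.9) = 0.2052 K/W
R_outer film = 1/(h_o·A) = 1/(5.5×15.9) = 0.01144 K/W
R_total = 0.2237 K/W
Q = ΔT / R_total = 786 / 0.2237

Q ≈ 3510 W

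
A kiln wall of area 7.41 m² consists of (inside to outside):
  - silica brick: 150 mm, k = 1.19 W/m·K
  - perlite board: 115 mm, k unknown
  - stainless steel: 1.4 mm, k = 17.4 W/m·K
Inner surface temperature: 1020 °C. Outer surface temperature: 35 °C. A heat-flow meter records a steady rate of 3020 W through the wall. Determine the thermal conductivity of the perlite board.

k ≈ 0.0502 W/(m·K)

Series thermal resistances:
R_silica brick = L/(kA) = 0.15/(1.19×7.41) = 0.01701 K/W
R_stainless steel = L/(kA) = 0.0014/(17.4×7.41) = 1.086×10^-5 K/W
Sum of known resistances R_other = 0.01702 K/W
Total R = ΔT/Q = 985/3020 = 0.3262 K/W
R_perlite board = R_total − R_other = 0.3091 K/W
k = L/(R·A) = 0.115/(0.3091×7.41)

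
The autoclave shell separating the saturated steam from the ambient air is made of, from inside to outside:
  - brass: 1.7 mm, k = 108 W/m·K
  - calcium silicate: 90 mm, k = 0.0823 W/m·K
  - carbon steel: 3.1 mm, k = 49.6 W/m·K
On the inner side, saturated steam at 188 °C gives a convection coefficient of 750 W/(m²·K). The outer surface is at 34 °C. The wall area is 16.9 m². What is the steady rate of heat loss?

Treating each layer as a thermal resistance in series:
R_inner film = 1/(h_i·A) = 1/(750×16.9) = 7.89×10^-5 K/W
R_brass = L/(kA) = 0.0017/(108×16.9) = 9.314×10^-7 K/W
R_calcium silicate = L/(kA) = 0.09/(0.0823×16.9) = 0.06471 K/W
R_carbon steel = L/(kA) = 0.0031/(49.6×16.9) = 3.698×10^-6 K/W
R_total = 0.06479 K/W
Q = ΔT / R_total = 154 / 0.06479

Q ≈ 2380 W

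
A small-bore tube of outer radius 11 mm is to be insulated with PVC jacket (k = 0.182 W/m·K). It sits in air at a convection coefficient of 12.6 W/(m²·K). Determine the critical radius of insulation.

r_cr ≈ 14.4 mm

For a cylinder r_cr = k/h = 0.182/12.6
r_cr = 14.4 mm; since the bare radius (11 mm) is below r_cr, adding a thin layer of insulation will *increase* heat loss.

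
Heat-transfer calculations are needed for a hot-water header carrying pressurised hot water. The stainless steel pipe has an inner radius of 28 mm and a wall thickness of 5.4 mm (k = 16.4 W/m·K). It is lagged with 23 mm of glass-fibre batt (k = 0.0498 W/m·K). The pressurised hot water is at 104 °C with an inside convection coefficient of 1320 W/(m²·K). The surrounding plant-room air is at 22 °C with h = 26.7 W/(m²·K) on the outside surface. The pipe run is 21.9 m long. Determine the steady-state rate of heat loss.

Radial resistances (cylindrical: R_cond = ln(r_o/r_i)/(2πkL), R_conv = 1/(h·2πrL)):
R_inner film = 1/(h_i·2πr₁L) = 1/(1320×2π×0.028×21.9) = 1.966×10^-4 K/W
R_stainless steel pipe wall = ln(33.4/28)/(2π×16.4×21.9) = 7.815×10^-5 K/W
R_glass-fibre batt = ln(56.4/33.4)/(2π×0.0498×21.9) = 0.07646 K/W
R_outer film = 1/(h_o·2πr_oL) = 1/(26.7×2π×0.0564×21.9) = 0.004826 K/W
R_total = 0.08156 K/W
Q = ΔT/R_total = 82/0.08156

Q ≈ 1010 W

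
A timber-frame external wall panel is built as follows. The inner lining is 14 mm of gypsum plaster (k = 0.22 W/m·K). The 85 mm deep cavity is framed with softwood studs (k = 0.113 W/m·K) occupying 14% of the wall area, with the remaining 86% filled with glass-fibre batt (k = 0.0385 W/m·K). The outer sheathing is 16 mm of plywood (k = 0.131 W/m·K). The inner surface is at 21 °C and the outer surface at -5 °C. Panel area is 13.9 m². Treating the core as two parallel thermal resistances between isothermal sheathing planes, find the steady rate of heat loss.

Q ≈ 188 W

Sheathing layers in series; stud and cavity paths in parallel between them.
R_inner = 0.014/(0.22×13.9) = 0.004578 K/W
R_stud  = 0.085/(0.113×0.14×13.9) = 0.3865 K/W
R_cav   = 0.085/(0.0385×0.86×13.9) = 0.1847 K/W
1/R_core = 1/R_stud + 1/R_cav → R_core = 0.125 K/W
R_outer = 0.016/(0.131×13.9) = 0.008787 K/W
R_total = 0.1383 K/W
Q = ΔT/R_total = 26/0.1383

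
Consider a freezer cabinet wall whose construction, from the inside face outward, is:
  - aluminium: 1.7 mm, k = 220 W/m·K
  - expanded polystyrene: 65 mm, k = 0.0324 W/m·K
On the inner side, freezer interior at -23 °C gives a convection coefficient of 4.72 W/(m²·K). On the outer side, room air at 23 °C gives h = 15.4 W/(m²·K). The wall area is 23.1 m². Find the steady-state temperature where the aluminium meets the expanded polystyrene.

T ≈ -18.7 °C

Thermal resistances in series:
R_inner film = 1/(h_i·A) = 1/(4.72×23.1) = 0.009172 K/W
R_aluminium = L/(kA) = 0.0017/(220×23.1) = 3.345×10^-7 K/W
R_expanded polystyrene = L/(kA) = 0.065/(0.0324×23.1) = 0.08685 K/W
R_outer film = 1/(h_o·A) = 1/(15.4×23.1) = 0.002811 K/W
R_total = 0.09883 K/W;  Q = ΔT/R_total = 46/0.09883 = 465.4 W
T_interface = T_inner + Q·ΣR(inner→interface) = -23 + 465×0.009172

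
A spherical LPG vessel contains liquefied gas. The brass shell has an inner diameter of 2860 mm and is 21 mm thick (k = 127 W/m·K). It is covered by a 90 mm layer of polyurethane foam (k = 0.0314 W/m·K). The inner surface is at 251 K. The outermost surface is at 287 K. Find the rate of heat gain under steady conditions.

Q ≈ 353 W

Radial (spherical) resistances in series:
R_brass shell = (1/1.43 − 1/1.451)/(4π×127) = 6.342×10^-6 K/W
R_polyurethane foam = (1/1.451 − 1/1.541)/(4π×0.0314) = 0.102 K/W
R_total = 0.102 K/W
Q = ΔT/R_total = 36/0.102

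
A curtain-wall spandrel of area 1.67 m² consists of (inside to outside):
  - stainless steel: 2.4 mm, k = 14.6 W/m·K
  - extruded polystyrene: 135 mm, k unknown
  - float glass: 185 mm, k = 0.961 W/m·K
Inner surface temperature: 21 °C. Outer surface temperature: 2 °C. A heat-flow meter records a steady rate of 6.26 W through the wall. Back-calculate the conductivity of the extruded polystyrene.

Treating each layer as a thermal resistance in series:
R_stainless steel = L/(kA) = 0.0024/(14.6×1.67) = 9.843×10^-5 K/W
R_float glass = L/(kA) = 0.185/(0.961×1.67) = 0.1153 K/W
Sum of known resistances R_other = 0.1154 K/W
Total R = ΔT/Q = 19/6.26 = 3.035 K/W
R_extruded polystyrene = R_total − R_other = 2.92 K/W
k = L/(R·A) = 0.135/(2.92×1.67)

k ≈ 0.0277 W/(m·K)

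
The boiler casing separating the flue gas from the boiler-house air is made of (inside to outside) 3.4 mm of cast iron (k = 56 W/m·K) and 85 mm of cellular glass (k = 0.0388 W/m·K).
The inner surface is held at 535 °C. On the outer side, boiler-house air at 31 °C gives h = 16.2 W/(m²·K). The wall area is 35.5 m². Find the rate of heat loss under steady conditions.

Using the resistance-network approach (series):
R_cast iron = L/(kA) = 0.0034/(56×35.5) = 1.71×10^-6 K/W
R_cellular glass = L/(kA) = 0.085/(0.0388×35.5) = 0.06171 K/W
R_outer film = 1/(h_o·A) = 1/(16.2×35.5) = 0.001739 K/W
R_total = 0.06345 K/W
Q = ΔT / R_total = 504 / 0.06345

Q ≈ 7940 W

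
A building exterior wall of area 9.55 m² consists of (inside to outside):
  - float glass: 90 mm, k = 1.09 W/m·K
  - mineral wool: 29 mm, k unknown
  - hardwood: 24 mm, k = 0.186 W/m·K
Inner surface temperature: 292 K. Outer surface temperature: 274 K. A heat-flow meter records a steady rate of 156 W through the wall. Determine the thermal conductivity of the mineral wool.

k ≈ 0.0326 W/(m·K)

Thermal resistances in series:
R_float glass = L/(kA) = 0.09/(1.09×9.55) = 0.008646 K/W
R_hardwood = L/(kA) = 0.024/(0.186×9.55) = 0.01351 K/W
Sum of known resistances R_other = 0.02216 K/W
Total R = ΔT/Q = 18/156 = 0.1154 K/W
R_mineral wool = R_total − R_other = 0.09323 K/W
k = L/(R·A) = 0.029/(0.09323×9.55)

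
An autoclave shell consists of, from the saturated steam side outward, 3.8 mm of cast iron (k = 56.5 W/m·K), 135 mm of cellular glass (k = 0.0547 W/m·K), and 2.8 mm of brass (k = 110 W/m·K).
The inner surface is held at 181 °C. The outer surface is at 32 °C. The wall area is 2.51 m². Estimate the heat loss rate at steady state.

Using the resistance-network approach (series):
R_cast iron = L/(kA) = 0.0038/(56.5×2.51) = 2.68×10^-5 K/W
R_cellular glass = L/(kA) = 0.135/(0.0547×2.51) = 0.9833 K/W
R_brass = L/(kA) = 0.0028/(110×2.51) = 1.014×10^-5 K/W
R_total = 0.9833 K/W
Q = ΔT / R_total = 149 / 0.9833

Q ≈ 152 W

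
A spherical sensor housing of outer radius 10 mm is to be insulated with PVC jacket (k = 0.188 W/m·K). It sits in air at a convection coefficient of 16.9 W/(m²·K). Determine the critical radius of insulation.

For a sphere r_cr = 2k/h = 2×0.188/16.9
r_cr = 22.2 mm; since the bare radius (10 mm) is below r_cr, adding a thin layer of insulation will *increase* heat loss.

r_cr ≈ 22.2 mm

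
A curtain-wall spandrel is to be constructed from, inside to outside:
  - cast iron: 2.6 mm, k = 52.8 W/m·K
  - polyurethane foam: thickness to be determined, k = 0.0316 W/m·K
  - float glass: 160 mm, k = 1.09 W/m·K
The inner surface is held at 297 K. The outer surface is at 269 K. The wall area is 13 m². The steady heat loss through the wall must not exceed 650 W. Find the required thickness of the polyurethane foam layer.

Model the wall as resistances in series:
R_cast iron = L/(kA) = 0.0026/(52.8×13) = 3.788×10^-6 K/W
R_float glass = L/(kA) = 0.16/(1.09×13) = 0.01129 K/W
Sum of the known resistances R_other = 0.0113 K/W
Required total resistance R_tot = ΔT/Q_allow = 28/650 = 0.04308 K/W
R_polyurethane foam = R_tot − R_other = 0.03178 K/W
L = R·k·A = 0.03178×0.0316×13

L ≈ 13.1 mm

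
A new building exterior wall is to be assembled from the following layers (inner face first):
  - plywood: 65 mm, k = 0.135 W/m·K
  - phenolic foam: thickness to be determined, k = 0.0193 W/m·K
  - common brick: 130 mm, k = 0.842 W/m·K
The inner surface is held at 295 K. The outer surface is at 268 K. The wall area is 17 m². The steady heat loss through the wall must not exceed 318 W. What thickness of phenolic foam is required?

L ≈ 15.6 mm

Using the resistance-network approach (series):
R_plywood = L/(kA) = 0.065/(0.135×17) = 0.02832 K/W
R_common brick = L/(kA) = 0.13/(0.842×17) = 0.009082 K/W
Sum of the known resistances R_other = 0.0374 K/W
Required total resistance R_tot = ΔT/Q_allow = 27/318 = 0.08491 K/W
R_phenolic foam = R_tot − R_other = 0.0475 K/W
L = R·k·A = 0.0475×0.0193×17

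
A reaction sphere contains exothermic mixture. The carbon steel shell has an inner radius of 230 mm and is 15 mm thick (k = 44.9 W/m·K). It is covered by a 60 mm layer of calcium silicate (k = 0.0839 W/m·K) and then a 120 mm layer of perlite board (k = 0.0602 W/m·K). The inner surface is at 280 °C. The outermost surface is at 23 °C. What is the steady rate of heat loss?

Q ≈ 129 W

Radial (spherical) resistances in series:
R_carbon steel shell = (1/0.23 − 1/0.245)/(4π×44.9) = 4.718×10^-4 K/W
R_calcium silicate = (1/0.245 − 1/0.305)/(4π×0.0839) = 0.7616 K/W
R_perlite board = (1/0.305 − 1/0.425)/(4π×0.0602) = 1.224 K/W
R_total = 1.986 K/W
Q = ΔT/R_total = 257/1.986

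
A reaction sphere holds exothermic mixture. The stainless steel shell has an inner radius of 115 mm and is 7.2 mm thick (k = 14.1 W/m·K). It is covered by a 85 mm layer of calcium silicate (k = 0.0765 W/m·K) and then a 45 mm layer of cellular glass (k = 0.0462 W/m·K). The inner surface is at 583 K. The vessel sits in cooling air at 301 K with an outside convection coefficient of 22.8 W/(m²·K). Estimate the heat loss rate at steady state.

Radial (spherical) resistances in series:
R_stainless steel shell = (1/0.115 − 1/0.1222)/(4π×14.1) = 0.002892 K/W
R_calcium silicate = (1/0.1222 − 1/0.2072)/(4π×0.0765) = 3.492 K/W
R_cellular glass = (1/0.2072 − 1/0.2522)/(4π×0.0462) = 1.483 K/W
R_outer film = 1/(h·4πr_o²) = 1/(22.8×4π×0.2522²) = 0.05487 K/W
R_total = 5.033 K/W
Q = ΔT/R_total = 282/5.033

Q ≈ 56 W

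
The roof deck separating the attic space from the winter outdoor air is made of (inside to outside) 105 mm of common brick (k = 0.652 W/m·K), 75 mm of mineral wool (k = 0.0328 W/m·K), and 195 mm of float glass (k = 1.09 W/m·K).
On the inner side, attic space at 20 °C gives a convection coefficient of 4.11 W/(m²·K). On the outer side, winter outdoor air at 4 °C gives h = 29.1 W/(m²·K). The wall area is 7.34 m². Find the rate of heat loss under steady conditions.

Using the resistance-network approach (series):
R_inner film = 1/(h_i·A) = 1/(4.11×7.34) = 0.03315 K/W
R_common brick = L/(kA) = 0.105/(0.652×7.34) = 0.02194 K/W
R_mineral wool = L/(kA) = 0.075/(0.0328×7.34) = 0.3115 K/W
R_float glass = L/(kA) = 0.195/(1.09×7.34) = 0.02437 K/W
R_outer film = 1/(h_o·A) = 1/(29.1×7.34) = 0.004682 K/W
R_total = 0.3957 K/W
Q = ΔT / R_total = 16 / 0.3957

Q ≈ 40.4 W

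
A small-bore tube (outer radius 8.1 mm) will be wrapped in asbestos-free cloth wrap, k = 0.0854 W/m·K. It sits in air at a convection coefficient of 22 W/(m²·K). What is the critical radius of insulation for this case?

For a cylinder r_cr = k/h = 0.0854/22
r_cr = 3.88 mm; since the bare radius (8.1 mm) is above r_cr, any added insulation will reduce heat loss.

r_cr ≈ 3.88 mm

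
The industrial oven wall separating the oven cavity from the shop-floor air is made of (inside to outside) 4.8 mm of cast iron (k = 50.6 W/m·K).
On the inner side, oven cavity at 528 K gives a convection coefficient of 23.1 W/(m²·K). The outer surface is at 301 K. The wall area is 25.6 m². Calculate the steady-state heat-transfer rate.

Q ≈ 134000 W

Using the resistance-network approach (series):
R_inner film = 1/(h_i·A) = 1/(23.1×25.6) = 0.001691 K/W
R_cast iron = L/(kA) = 0.0048/(50.6×25.6) = 3.706×10^-6 K/W
R_total = 0.001695 K/W
Q = ΔT / R_total = 227 / 0.001695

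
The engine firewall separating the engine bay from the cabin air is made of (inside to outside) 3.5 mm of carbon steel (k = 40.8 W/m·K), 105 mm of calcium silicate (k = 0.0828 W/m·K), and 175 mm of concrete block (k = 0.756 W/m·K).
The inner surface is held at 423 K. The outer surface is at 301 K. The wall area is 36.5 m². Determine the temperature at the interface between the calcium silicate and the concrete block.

Treating each layer as a thermal resistance in series:
R_carbon steel = L/(kA) = 0.0035/(40.8×36.5) = 2.35×10^-6 K/W
R_calcium silicate = L/(kA) = 0.105/(0.0828×36.5) = 0.03474 K/W
R_concrete block = L/(kA) = 0.175/(0.756×36.5) = 0.006342 K/W
R_total = 0.04109 K/W;  Q = ΔT/R_total = 122/0.04109 = 2969 W
T_interface = T_inner − Q·ΣR(inner→interface) = 423 − 2970×0.03475

T ≈ 320 K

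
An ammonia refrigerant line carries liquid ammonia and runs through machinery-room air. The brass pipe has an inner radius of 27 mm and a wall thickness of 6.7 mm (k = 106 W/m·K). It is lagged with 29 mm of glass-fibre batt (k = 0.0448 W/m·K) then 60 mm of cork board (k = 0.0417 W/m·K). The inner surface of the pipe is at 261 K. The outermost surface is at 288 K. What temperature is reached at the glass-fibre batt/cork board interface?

Per-layer cylindrical resistances, series-summed:
R_brass pipe wall = ln(33.7/27)/(2π×106×1) = 3.328×10^-4 K/W
R_glass-fibre batt = ln(62.7/33.7)/(2π×0.0448×1) = 2.206 K/W
R_cork board = ln(122.7/62.7)/(2π×0.0417×1) = 2.562 K/W
R_total = 4.768 K/W
Q = ΔT/R_total = 27/4.768
Q = 5.66 W/m
T_interface = T_inner + Q·ΣR(inner→interface) = 261 + 5.66×2.206

T ≈ 273 K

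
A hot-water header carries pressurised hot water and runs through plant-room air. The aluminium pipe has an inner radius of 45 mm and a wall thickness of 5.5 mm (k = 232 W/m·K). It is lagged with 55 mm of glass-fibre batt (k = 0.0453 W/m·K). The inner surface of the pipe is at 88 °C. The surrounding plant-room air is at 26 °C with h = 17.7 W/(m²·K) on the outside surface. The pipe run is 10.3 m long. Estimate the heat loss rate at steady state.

Q ≈ 239 W

Treating each annulus and film as a series resistance:
R_aluminium pipe wall = ln(50.5/45)/(2π×232×10.3) = 7.68×10^-6 K/W
R_glass-fibre batt = ln(105.5/50.5)/(2π×0.0453×10.3) = 0.2513 K/W
R_outer film = 1/(h_o·2πr_oL) = 1/(17.7×2π×0.1055×10.3) = 0.008275 K/W
R_total = 0.2596 K/W
Q = ΔT/R_total = 62/0.2596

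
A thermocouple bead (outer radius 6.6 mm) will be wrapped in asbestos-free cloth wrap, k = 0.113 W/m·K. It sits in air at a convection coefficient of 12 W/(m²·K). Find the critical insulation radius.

For a sphere r_cr = 2k/h = 2×0.113/12
r_cr = 18.8 mm; since the bare radius (6.6 mm) is below r_cr, adding a thin layer of insulation will *increase* heat loss.

r_cr ≈ 18.8 mm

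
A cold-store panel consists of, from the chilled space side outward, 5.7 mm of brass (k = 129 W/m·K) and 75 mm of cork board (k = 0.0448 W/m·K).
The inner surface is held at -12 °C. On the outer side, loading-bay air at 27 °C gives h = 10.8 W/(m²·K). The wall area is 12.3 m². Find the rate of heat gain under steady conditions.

Using the resistance-network approach (series):
R_brass = L/(kA) = 0.0057/(129×12.3) = 3.592×10^-6 K/W
R_cork board = L/(kA) = 0.075/(0.0448×12.3) = 0.1361 K/W
R_outer film = 1/(h_o·A) = 1/(10.8×12.3) = 0.007528 K/W
R_total = 0.1436 K/W
Q = ΔT / R_total = 39 / 0.1436

Q ≈ 272 W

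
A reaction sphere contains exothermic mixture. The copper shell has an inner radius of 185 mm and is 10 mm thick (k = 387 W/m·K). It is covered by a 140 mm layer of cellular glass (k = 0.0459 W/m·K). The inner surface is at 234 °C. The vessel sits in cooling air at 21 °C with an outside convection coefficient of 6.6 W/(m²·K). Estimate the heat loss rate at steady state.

For a spherical shell R = (1/r₁ − 1/r₂)/(4πk); film R = 1/(h·4πr²). In series:
R_copper shell = (1/0.185 − 1/0.195)/(4π×387) = 5.7×10^-5 K/W
R_cellular glass = (1/0.195 − 1/0.335)/(4π×0.0459) = 3.716 K/W
R_outer film = 1/(h·4πr_o²) = 1/(6.6×4π×0.335²) = 0.1074 K/W
R_total = 3.823 K/W
Q = ΔT/R_total = 213/3.823

Q ≈ 55.7 W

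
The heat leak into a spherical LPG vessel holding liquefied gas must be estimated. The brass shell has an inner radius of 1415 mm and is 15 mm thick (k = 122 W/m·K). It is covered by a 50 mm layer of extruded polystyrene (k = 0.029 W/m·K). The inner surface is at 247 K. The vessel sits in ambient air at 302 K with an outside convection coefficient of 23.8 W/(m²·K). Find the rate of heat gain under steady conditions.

Q ≈ 829 W

Radial (spherical) resistances in series:
R_brass shell = (1/1.415 − 1/1.43)/(4π×122) = 4.835×10^-6 K/W
R_extruded polystyrene = (1/1.43 − 1/1.48)/(4π×0.029) = 0.06483 K/W
R_outer film = 1/(h·4πr_o²) = 1/(23.8×4π×1.48²) = 0.001526 K/W
R_total = 0.06636 K/W
Q = ΔT/R_total = 55/0.06636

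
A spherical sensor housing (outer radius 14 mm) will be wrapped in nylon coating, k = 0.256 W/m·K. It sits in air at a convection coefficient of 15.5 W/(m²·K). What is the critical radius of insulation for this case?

r_cr ≈ 33 mm

For a sphere r_cr = 2k/h = 2×0.256/15.5
r_cr = 33 mm; since the bare radius (14 mm) is below r_cr, adding a thin layer of insulation will *increase* heat loss.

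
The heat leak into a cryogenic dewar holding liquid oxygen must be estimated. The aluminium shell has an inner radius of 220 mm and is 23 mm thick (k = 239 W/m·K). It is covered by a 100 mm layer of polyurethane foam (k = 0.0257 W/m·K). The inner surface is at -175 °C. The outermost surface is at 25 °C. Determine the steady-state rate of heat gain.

Each spherical layer contributes R = (1/r_i − 1/r_o)/(4πk):
R_aluminium shell = (1/0.22 − 1/0.243)/(4π×239) = 1.432×10^-4 K/W
R_polyurethane foam = (1/0.243 − 1/0.343)/(4π×0.0257) = 3.715 K/W
R_total = 3.715 K/W
Q = ΔT/R_total = 200/3.715

Q ≈ 53.8 W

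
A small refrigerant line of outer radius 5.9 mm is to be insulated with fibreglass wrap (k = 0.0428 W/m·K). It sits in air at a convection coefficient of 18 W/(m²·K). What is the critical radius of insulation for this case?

For a cylinder r_cr = k/h = 0.0428/18
r_cr = 2.38 mm; since the bare radius (5.9 mm) is above r_cr, any added insulation will reduce heat loss.

r_cr ≈ 2.38 mm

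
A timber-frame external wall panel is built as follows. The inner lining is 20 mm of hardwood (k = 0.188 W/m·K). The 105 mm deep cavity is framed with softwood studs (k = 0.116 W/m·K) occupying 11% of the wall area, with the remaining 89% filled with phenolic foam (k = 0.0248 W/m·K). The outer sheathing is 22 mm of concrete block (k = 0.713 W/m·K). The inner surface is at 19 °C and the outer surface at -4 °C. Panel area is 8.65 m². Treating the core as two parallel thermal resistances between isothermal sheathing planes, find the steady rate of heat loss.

Q ≈ 63.1 W

Sheathing layers in series; stud and cavity paths in parallel between them.
R_inner = 0.02/(0.188×8.65) = 0.0123 K/W
R_stud  = 0.105/(0.116×0.11×8.65) = 0.9513 K/W
R_cav   = 0.105/(0.0248×0.89×8.65) = 0.55 K/W
1/R_core = 1/R_stud + 1/R_cav → R_core = 0.3485 K/W
R_outer = 0.022/(0.713×8.65) = 0.003567 K/W
R_total = 0.3644 K/W
Q = ΔT/R_total = 23/0.3644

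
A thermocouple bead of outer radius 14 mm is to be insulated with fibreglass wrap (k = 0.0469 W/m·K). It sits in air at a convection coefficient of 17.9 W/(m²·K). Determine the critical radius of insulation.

r_cr ≈ 5.24 mm

For a sphere r_cr = 2k/h = 2×0.0469/17.9
r_cr = 5.24 mm; since the bare radius (14 mm) is above r_cr, any added insulation will reduce heat loss.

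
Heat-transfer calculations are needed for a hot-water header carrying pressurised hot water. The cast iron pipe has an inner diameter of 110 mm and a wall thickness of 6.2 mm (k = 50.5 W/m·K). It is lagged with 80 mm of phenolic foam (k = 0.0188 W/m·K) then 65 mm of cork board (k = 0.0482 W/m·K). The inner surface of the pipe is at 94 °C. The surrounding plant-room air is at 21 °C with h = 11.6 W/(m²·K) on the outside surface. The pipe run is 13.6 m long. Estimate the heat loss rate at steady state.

Cylindrical conduction, so R = ln(r₂/r₁)/(2πkL) per layer, in series:
R_cast iron pipe wall = ln(61.2/55)/(2π×50.5×13.6) = 2.475×10^-5 K/W
R_phenolic foam = ln(141.2/61.2)/(2π×0.0188×13.6) = 0.5204 K/W
R_cork board = ln(206.2/141.2)/(2π×0.0482×13.6) = 0.09194 K/W
R_outer film = 1/(h_o·2πr_oL) = 1/(11.6×2π×0.2062×13.6) = 0.004893 K/W
R_total = 0.6173 K/W
Q = ΔT/R_total = 73/0.6173

Q ≈ 118 W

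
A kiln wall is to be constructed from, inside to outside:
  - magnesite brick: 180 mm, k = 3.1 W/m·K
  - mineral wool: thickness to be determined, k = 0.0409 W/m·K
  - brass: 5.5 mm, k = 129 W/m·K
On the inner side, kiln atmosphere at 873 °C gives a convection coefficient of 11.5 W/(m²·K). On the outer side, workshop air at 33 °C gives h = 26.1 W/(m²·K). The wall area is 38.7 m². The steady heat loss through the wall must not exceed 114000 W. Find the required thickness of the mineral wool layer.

Treating each layer as a thermal resistance in series:
R_inner film = 1/(h_i·A) = 1/(11.5×38.7) = 0.002247 K/W
R_magnesite brick = L/(kA) = 0.18/(3.1×38.7) = 0.0015 K/W
R_brass = L/(kA) = 0.0055/(129×38.7) = 1.102×10^-6 K/W
R_outer film = 1/(h_o·A) = 1/(26.1×38.7) = 9.9×10^-4 K/W
Sum of the known resistances R_other = 0.004738 K/W
Required total resistance R_tot = ΔT/Q_allow = 840/114000 = 0.007368 K/W
R_mineral wool = R_tot − R_other = 0.00263 K/W
L = R·k·A = 0.00263×0.0409×38.7

L ≈ 4.16 mm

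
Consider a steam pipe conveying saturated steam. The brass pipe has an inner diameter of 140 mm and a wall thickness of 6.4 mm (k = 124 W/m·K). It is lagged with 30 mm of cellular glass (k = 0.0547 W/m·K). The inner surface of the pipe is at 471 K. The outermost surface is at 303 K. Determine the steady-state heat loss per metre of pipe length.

q′ ≈ 174 W/m

Cylindrical conduction, so R = ln(r₂/r₁)/(2πkL) per layer, in series:
R_brass pipe wall = ln(76.4/70)/(2π×124×1) = 1.123×10^-4 K/W
R_cellular glass = ln(106.4/76.4)/(2π×0.0547×1) = 0.9637 K/W
R_total = 0.9638 K/W
Q = ΔT/R_total = 168/0.9638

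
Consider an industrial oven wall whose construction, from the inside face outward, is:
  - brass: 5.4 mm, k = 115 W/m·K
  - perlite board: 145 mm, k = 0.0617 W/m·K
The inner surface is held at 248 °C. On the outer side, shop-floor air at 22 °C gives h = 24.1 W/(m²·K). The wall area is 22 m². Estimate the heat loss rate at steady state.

Q ≈ 2080 W

Using the resistance-network approach (series):
R_brass = L/(kA) = 0.0054/(115×22) = 2.134×10^-6 K/W
R_perlite board = L/(kA) = 0.145/(0.0617×22) = 0.1068 K/W
R_outer film = 1/(h_o·A) = 1/(24.1×22) = 0.001886 K/W
R_total = 0.1087 K/W
Q = ΔT / R_total = 226 / 0.1087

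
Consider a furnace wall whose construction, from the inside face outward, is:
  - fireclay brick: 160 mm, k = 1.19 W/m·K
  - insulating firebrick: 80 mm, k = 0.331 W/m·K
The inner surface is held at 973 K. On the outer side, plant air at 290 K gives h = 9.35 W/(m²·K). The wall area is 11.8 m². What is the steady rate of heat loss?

Q ≈ 16700 W

Thermal resistances in series:
R_fireclay brick = L/(kA) = 0.16/(1.19×11.8) = 0.01139 K/W
R_insulating firebrick = L/(kA) = 0.08/(0.331×11.8) = 0.02048 K/W
R_outer film = 1/(h_o·A) = 1/(9.35×11.8) = 0.009064 K/W
R_total = 0.04094 K/W
Q = ΔT / R_total = 683 / 0.04094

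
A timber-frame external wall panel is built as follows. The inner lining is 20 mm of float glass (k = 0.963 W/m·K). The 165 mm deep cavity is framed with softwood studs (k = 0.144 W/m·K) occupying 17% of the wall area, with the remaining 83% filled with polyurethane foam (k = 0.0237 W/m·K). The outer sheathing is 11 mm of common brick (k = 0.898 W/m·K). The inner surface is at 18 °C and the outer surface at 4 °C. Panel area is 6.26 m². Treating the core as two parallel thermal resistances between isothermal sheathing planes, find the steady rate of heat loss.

Q ≈ 23.2 W

Sheathing layers in series; stud and cavity paths in parallel between them.
R_inner = 0.02/(0.963×6.26) = 0.003318 K/W
R_stud  = 0.165/(0.144×0.17×6.26) = 1.077 K/W
R_cav   = 0.165/(0.0237×0.83×6.26) = 1.34 K/W
1/R_core = 1/R_stud + 1/R_cav → R_core = 0.597 K/W
R_outer = 0.011/(0.898×6.26) = 0.001957 K/W
R_total = 0.6023 K/W
Q = ΔT/R_total = 14/0.6023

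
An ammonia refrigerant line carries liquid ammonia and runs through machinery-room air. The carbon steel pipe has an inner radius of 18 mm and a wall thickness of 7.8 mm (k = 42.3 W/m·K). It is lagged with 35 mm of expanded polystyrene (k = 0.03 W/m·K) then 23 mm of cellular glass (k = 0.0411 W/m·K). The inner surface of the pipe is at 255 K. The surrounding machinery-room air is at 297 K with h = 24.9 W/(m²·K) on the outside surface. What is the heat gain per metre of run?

Per-layer cylindrical resistances, series-summed:
R_carbon steel pipe wall = ln(25.8/18)/(2π×42.3×1) = 0.001355 K/W
R_expanded polystyrene = ln(60.8/25.8)/(2π×0.03×1) = 4.548 K/W
R_cellular glass = ln(83.8/60.8)/(2π×0.0411×1) = 1.242 K/W
R_outer film = 1/(h_o·2πr_oL) = 1/(24.9×2π×0.0838×1) = 0.07627 K/W
R_total = 5.868 K/W
Q = ΔT/R_total = 42/5.868

q′ ≈ 7.16 W/m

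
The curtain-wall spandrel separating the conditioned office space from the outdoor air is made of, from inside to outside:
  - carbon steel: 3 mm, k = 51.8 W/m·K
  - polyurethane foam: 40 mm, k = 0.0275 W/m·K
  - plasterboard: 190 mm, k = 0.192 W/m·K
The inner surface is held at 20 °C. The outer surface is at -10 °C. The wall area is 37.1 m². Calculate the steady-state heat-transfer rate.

Series thermal resistances:
R_carbon steel = L/(kA) = 0.003/(51.8×37.1) = 1.561×10^-6 K/W
R_polyurethane foam = L/(kA) = 0.04/(0.0275×37.1) = 0.03921 K/W
R_plasterboard = L/(kA) = 0.19/(0.192×37.1) = 0.02667 K/W
R_total = 0.06588 K/W
Q = ΔT / R_total = 30 / 0.06588

Q ≈ 455 W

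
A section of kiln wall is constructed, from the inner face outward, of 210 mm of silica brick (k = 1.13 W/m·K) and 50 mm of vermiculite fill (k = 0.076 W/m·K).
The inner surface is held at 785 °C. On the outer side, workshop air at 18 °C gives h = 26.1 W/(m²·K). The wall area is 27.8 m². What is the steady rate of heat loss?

Q ≈ 24200 W

Treating each layer as a thermal resistance in series:
R_silica brick = L/(kA) = 0.21/(1.13×27.8) = 0.006685 K/W
R_vermiculite fill = L/(kA) = 0.05/(0.076×27.8) = 0.02367 K/W
R_outer film = 1/(h_o·A) = 1/(26.1×27.8) = 0.001378 K/W
R_total = 0.03173 K/W
Q = ΔT / R_total = 767 / 0.03173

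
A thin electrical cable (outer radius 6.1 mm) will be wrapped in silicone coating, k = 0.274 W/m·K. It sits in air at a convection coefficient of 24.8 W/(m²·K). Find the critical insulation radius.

r_cr ≈ 11 mm

For a cylinder r_cr = k/h = 0.274/24.8
r_cr = 11 mm; since the bare radius (6.1 mm) is below r_cr, adding a thin layer of insulation will *increase* heat loss.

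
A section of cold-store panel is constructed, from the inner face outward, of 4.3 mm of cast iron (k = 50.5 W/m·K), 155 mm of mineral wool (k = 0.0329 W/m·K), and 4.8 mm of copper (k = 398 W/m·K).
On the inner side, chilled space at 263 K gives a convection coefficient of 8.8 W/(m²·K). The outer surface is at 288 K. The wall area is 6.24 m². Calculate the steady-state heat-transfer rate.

Using the resistance-network approach (series):
R_inner film = 1/(h_i·A) = 1/(8.8×6.24) = 0.01821 K/W
R_cast iron = L/(kA) = 0.0043/(50.5×6.24) = 1.365×10^-5 K/W
R_mineral wool = L/(kA) = 0.155/(0.0329×6.24) = 0.755 K/W
R_copper = L/(kA) = 0.0048/(398×6.24) = 1.933×10^-6 K/W
R_total = 0.7732 K/W
Q = ΔT / R_total = 25 / 0.7732

Q ≈ 32.3 W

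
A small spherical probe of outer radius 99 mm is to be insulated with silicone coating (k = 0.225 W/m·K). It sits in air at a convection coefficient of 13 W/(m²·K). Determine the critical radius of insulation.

For a sphere r_cr = 2k/h = 2×0.225/13
r_cr = 34.6 mm; since the bare radius (99 mm) is above r_cr, any added insulation will reduce heat loss.

r_cr ≈ 34.6 mm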